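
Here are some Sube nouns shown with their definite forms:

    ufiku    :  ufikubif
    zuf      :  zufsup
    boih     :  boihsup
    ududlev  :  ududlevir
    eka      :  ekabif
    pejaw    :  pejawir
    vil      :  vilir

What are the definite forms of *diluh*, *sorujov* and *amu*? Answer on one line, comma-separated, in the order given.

The suffix is conditioned by the final sound: -sup when the stem ends in a voiceless consonant (*zuf*, *boih*); -ir when the stem ends in a voiced consonant (*ududlev*, *pejaw*, *vil*); -bif when the stem ends in a vowel (*ufiku*, *eka*).
*diluh* — final sound /h/ (a voiceless consonant) → -sup → *diluhsup*.
Since the final sound of *sorujov* is /v/ (a voiced consonant), it takes -ir, giving *sorujovir*.
*amu* — final sound /u/ (a vowel) → -bif → *amubif*.

diluhsup, sorujovir, amubif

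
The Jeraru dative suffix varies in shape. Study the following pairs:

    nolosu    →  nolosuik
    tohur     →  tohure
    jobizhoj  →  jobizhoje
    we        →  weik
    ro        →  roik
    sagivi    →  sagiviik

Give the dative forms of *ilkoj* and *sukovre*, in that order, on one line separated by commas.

The suffix is conditioned by the final sound: -e when the stem ends in a consonant (*tohur*, *jobizhoj*); -ik when the stem ends in a vowel (*nolosu*, *we*, *ro*, *sagivi*).
*ilkoj* — final sound /j/ (a consonant) → -e → *ilkoje*.
*sukovre*: final sound = /e/, a vowel → -ik → *sukovreik*.

ilkoje, sukovreik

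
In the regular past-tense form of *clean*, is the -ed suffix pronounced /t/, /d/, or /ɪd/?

The stem *clean* ends in a voiced sound other than /d/.
The -ed suffix is realized as /ɪd/ after /t, d/; as /t/ after other voiceless consonants; and as /d/ after other voiced sounds.
So -ed on *clean* is pronounced /d/.

/d/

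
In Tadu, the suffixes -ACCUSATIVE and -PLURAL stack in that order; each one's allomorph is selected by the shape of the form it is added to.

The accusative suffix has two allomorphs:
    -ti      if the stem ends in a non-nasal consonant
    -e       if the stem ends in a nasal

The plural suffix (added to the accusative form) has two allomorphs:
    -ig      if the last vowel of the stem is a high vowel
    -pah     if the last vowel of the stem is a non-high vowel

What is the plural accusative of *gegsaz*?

*gegsaz*: final consonant = /z/, non-nasal → -ti → *gegsazti*.
The accusative form *gegsazti*: last vowel = /i/, a high vowel → -ig → *gegsaztiig*.

gegsaztiig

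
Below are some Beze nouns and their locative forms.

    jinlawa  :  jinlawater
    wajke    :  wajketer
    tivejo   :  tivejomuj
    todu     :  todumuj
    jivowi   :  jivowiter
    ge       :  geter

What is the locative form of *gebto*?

gebtomuj

The alternation tracks the last vowel of the stem — -muj when the last vowel of the stem is a rounded vowel (*tivejo*, *todu*); -ter when the last vowel of the stem is an unrounded vowel (*jinlawa*, *wajke*, *jivowi*, *ge*).
The last vowel of *gebto* is /o/, which is a rounded vowel, so the suffix is -muj, giving *gebtomuj*.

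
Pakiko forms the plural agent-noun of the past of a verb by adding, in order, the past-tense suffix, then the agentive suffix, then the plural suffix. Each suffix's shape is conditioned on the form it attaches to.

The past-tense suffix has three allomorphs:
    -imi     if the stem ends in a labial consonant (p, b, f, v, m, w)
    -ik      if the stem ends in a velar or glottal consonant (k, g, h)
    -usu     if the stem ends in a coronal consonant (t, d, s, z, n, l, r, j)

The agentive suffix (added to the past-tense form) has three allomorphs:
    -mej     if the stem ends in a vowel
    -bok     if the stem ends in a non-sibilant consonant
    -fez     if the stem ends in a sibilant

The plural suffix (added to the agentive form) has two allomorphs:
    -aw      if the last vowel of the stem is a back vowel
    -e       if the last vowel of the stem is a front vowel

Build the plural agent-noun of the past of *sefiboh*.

sefibohikbokaw

*sefiboh*: final consonant = /h/, velar/glottal → -ik → *sefibohik*.
The past-tense form *sefibohik* — final sound /k/ (a non-sibilant consonant) → -bok → *sefibohikbok*.
Since the last vowel of the agentive form *sefibohikbok* is /o/ (a back vowel), it takes -aw, giving *sefibohikbokaw*.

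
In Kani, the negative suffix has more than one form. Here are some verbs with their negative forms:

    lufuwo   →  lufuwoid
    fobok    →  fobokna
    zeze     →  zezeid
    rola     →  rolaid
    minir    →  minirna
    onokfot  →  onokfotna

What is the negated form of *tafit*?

The pattern is consonant vs. vowel: -na when the stem ends in a consonant (*fobok*, *minir*, *onokfot*); -id when the stem ends in a vowel (*lufuwo*, *zeze*, *rola*).
*tafit*: final sound = /t/, a consonant → -na → *tafitna*.

tafitna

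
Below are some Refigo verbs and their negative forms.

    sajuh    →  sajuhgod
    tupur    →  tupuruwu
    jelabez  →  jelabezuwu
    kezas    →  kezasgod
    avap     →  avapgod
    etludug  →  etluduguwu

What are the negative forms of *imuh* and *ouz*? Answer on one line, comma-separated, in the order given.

The alternation tracks the final consonant of the stem — -god when the stem ends in a voiceless consonant (*sajuh*, *kezas*, *avap*); -uwu when the stem ends in a voiced consonant (*tupur*, *jelabez*, *etludug*).
*imuh* — final consonant /h/ (voiceless) → -god → *imuhgod*.
*ouz* — final consonant /z/ (voiced) → -uwu → *ouzuwu*.

imuhgod, ouzuwu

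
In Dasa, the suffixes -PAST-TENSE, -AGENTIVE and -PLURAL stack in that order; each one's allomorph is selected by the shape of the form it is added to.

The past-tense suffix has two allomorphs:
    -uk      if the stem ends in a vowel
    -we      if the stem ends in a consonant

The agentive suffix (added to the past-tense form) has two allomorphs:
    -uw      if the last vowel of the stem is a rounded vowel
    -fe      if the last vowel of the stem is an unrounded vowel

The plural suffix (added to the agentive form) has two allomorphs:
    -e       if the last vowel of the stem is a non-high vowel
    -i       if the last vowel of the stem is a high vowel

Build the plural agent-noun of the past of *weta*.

wetaukuwi

*weta*: final sound = /a/, a vowel → -uk → *wetauk*.
Since the last vowel of the past-tense form *wetauk* is /u/ (a rounded vowel), it takes -uw, giving *wetaukuw*.
The agentive form *wetaukuw*: last vowel = /u/, a high vowel → -i → *wetaukuwi*.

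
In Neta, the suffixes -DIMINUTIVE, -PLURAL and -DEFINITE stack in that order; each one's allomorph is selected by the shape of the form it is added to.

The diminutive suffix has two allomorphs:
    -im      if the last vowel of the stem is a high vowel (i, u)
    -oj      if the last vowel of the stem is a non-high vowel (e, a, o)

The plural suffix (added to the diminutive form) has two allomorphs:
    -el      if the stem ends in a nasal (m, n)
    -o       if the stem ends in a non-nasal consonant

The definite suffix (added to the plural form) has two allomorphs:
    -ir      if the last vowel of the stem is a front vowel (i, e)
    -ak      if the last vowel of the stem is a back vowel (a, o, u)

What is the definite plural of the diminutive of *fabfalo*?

*fabfalo*: last vowel = /o/, a non-high vowel → -oj → *fabfalooj*.
Since the final consonant of the diminutive form *fabfalooj* is /j/ (non-nasal), it takes -o, giving *fabfaloojo*.
The plural form *fabfaloojo* — last vowel /o/ (a back vowel) → -ak → *fabfaloojoak*.

fabfaloojoak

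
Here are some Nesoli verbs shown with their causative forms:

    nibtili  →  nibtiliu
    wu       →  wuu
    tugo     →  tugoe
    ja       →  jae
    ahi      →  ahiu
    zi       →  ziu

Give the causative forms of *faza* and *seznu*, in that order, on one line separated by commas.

Looking at the last vowel of each stem: -u when the last vowel of the stem is a high vowel (*nibtili*, *wu*, *ahi*, *zi*); -e when the last vowel of the stem is a non-high vowel (*tugo*, *ja*).
*faza*: last vowel = /a/, a non-high vowel → -e → *fazae*.
*seznu* — last vowel /u/ (a high vowel) → -u → *seznuu*.

fazae, seznuu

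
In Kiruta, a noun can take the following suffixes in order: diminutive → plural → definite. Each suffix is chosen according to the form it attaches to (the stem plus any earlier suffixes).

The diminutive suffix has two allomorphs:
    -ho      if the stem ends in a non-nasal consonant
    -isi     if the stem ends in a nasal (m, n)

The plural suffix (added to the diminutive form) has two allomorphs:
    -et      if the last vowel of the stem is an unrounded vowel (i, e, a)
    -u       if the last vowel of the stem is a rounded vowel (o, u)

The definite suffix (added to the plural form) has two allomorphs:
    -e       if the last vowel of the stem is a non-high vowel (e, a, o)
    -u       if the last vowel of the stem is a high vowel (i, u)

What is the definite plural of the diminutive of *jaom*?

jaomisiete

Since the final consonant of *jaom* is /m/ (a nasal), it takes -isi, giving *jaomisi*.
The last vowel of the diminutive form *jaomisi* is /i/, which is an unrounded vowel, so the plural suffix is -et, giving *jaomisiet*.
The last vowel of the plural form *jaomisiet* is /e/, which is a non-high vowel, so the definite suffix is -e, giving *jaomisiete*.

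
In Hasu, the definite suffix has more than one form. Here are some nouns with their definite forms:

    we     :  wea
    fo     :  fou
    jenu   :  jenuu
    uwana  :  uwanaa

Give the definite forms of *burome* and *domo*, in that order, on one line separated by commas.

The suffix is conditioned by the last vowel: -u when the last vowel of the stem is a rounded vowel (*fo*, *jenu*); -a when the last vowel of the stem is an unrounded vowel (*we*, *uwana*).
*burome*: last vowel = /e/, an unrounded vowel → -a → *buromea*.
The last vowel of *domo* is /o/, which is a rounded vowel, so the suffix is -u, giving *domou*.

buromea, domou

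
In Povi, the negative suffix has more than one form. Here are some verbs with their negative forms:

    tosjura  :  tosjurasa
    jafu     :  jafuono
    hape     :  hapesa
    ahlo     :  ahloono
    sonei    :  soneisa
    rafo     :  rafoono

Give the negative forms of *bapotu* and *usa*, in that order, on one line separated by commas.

bapotuono, usasa

The alternation tracks the last vowel of the stem — -ono when the last vowel of the stem is a rounded vowel (*jafu*, *ahlo*, *rafo*); -sa when the last vowel of the stem is an unrounded vowel (*tosjura*, *hape*, *sonei*).
*bapotu*: last vowel = /u/, a rounded vowel → -ono → *bapotuono*.
*usa*: last vowel = /a/, an unrounded vowel → -sa → *usasa*.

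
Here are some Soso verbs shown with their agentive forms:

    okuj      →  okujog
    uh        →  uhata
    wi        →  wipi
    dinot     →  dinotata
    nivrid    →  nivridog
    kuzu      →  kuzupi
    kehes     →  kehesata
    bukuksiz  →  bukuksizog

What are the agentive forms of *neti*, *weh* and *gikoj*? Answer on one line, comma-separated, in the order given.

netipi, wehata, gikojog

Looking at the final sound of each stem: -ata when the stem ends in a voiceless consonant (*uh*, *dinot*, *kehes*); -og when the stem ends in a voiced consonant (*okuj*, *nivrid*, *bukuksiz*); -pi when the stem ends in a vowel (*wi*, *kuzu*).
*neti*: final sound = /i/, a vowel → -pi → *netipi*.
Since the final sound of *weh* is /h/ (a voiceless consonant), it takes -ata, giving *wehata*.
*gikoj*: final sound = /j/, a voiced consonant → -og → *gikojog*.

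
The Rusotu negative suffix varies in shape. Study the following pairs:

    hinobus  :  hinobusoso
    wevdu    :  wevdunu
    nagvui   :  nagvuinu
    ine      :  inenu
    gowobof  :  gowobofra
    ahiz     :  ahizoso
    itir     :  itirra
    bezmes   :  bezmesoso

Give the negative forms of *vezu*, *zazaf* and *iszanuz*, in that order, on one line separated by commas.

The alternation tracks the final sound of the stem — -oso when the stem ends in a sibilant (*hinobus*, *ahiz*, *bezmes*); -ra when the stem ends in a non-sibilant consonant (*gowobof*, *itir*); -nu when the stem ends in a vowel (*wevdu*, *nagvui*, *ine*).
The final sound of *vezu* is /u/, which is a vowel, so the suffix is -nu, giving *vezunu*.
Since the final sound of *zazaf* is /f/ (a non-sibilant consonant), it takes -ra, giving *zazafra*.
The final sound of *iszanuz* is /z/, which is a sibilant, so the suffix is -oso, giving *iszanuzoso*.

vezunu, zazafra, iszanuzoso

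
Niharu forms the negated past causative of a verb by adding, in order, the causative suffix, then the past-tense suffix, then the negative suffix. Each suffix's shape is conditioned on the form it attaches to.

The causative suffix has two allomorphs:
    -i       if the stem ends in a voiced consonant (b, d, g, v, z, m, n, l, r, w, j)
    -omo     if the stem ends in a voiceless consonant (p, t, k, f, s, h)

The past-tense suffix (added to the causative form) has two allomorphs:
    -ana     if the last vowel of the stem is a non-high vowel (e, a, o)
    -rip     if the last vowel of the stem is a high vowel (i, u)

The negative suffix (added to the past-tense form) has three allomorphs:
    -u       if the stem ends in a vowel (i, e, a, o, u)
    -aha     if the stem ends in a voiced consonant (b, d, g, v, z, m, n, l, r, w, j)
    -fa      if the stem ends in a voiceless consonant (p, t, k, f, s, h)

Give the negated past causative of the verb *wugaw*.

wugawiripfa

*wugaw*: final consonant = /w/, voiced → -i → *wugawi*.
The causative form *wugawi*: last vowel = /i/, a high vowel → -rip → *wugawirip*.
Since the final sound of the past-tense form *wugawirip* is /p/ (a voiceless consonant), it takes -fa, giving *wugawiripfa*.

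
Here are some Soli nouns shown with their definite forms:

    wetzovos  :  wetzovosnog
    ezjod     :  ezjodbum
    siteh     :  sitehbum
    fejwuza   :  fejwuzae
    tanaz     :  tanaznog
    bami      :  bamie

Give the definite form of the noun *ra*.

Looking at the final sound of each stem: -nog when the stem ends in a sibilant (*wetzovos*, *tanaz*); -bum when the stem ends in a non-sibilant consonant (*ezjod*, *siteh*); -e when the stem ends in a vowel (*fejwuza*, *bami*).
*ra* — final sound /a/ (a vowel) → -e → *rae*.

rae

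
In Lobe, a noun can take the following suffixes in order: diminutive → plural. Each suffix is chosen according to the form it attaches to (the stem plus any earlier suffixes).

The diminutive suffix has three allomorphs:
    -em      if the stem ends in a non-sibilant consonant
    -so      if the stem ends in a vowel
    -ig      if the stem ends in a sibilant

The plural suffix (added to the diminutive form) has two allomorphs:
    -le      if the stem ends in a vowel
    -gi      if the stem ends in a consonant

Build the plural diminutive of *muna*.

Since the final sound of *muna* is /a/ (a vowel), it takes -so, giving *munaso*.
The final sound of the diminutive form *munaso* is /o/, which is a vowel, so the plural suffix is -le, giving *munasole*.

munasole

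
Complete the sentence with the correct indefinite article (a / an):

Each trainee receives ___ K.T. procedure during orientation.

The indefinite article is chosen by the initial *sound* of the following word, not its spelling.
The initialism *K.T.* is read letter by letter; the first letter, K, is pronounced /keɪ/, which begins with a consonant sound.
So the article is *a*: Each trainee receives a K.T. procedure during orientation.

a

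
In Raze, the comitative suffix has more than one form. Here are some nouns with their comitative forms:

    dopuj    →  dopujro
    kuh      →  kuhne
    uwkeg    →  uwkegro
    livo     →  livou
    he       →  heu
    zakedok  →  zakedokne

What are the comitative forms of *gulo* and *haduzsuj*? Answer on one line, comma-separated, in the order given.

gulou, haduzsujro

The alternation tracks the final sound of the stem — -ne when the stem ends in a voiceless consonant (*kuh*, *zakedok*); -ro when the stem ends in a voiced consonant (*dopuj*, *uwkeg*); -u when the stem ends in a vowel (*livo*, *he*).
The final sound of *gulo* is /o/, which is a vowel, so the suffix is -u, giving *gulou*.
*haduzsuj*: final sound = /j/, a voiced consonant → -ro → *haduzsujro*.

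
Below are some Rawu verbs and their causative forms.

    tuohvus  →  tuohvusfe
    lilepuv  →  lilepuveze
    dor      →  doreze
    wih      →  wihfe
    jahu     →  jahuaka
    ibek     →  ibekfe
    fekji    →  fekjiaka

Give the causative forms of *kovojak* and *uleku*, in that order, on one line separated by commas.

The suffix is conditioned by the final sound: -fe when the stem ends in a voiceless consonant (*tuohvus*, *wih*, *ibek*); -eze when the stem ends in a voiced consonant (*lilepuv*, *dor*); -aka when the stem ends in a vowel (*jahu*, *fekji*).
Since the final sound of *kovojak* is /k/ (a voiceless consonant), it takes -fe, giving *kovojakfe*.
Since the final sound of *uleku* is /u/ (a vowel), it takes -aka, giving *ulekuaka*.

kovojakfe, ulekuaka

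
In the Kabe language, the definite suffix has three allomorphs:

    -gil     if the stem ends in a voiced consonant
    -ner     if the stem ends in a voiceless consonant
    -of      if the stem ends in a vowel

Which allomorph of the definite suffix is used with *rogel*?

*rogel*: final sound = /l/, a voiced consonant → -gil.

-gil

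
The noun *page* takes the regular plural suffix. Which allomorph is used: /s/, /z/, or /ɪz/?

The stem *page* ends in a sibilant (/s, z, ʃ, ʒ, tʃ, dʒ/).
The plural suffix surfaces as /ɪz/ after sibilants, /s/ after other voiceless consonants, and /z/ after other voiced sounds.
So the plural -s on *page* is pronounced /ɪz/.

/ɪz/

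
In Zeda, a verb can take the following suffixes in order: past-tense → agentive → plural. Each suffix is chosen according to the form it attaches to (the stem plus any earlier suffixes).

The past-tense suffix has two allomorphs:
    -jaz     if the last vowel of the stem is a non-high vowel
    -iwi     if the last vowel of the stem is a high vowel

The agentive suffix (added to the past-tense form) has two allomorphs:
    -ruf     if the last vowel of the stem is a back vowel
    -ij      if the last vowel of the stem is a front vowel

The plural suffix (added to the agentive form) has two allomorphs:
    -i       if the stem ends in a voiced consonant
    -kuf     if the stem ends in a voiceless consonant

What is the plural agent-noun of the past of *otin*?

otiniwiiji

Since the last vowel of *otin* is /i/ (a high vowel), it takes -iwi, giving *otiniwi*.
The past-tense form *otiniwi*: last vowel = /i/, a front vowel → -ij → *otiniwiij*.
The final consonant of the agentive form *otiniwiij* is /j/, which is voiced, so the plural suffix is -i, giving *otiniwiiji*.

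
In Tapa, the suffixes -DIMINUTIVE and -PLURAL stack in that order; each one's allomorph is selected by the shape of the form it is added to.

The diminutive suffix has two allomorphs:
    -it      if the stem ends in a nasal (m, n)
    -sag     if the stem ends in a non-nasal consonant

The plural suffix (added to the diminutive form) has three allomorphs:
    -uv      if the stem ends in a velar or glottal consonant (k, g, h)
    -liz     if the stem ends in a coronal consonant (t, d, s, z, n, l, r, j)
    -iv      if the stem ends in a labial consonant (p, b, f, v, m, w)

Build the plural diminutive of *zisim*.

zisimitliz

The final consonant of *zisim* is /m/, which is a nasal, so the diminutive suffix is -it, giving *zisimit*.
The diminutive form *zisimit* — final consonant /t/ (coronal) → -liz → *zisimitliz*.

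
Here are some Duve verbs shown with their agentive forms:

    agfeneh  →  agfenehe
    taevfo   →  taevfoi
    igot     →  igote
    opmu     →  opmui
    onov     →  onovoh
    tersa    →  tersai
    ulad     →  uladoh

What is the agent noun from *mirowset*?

The suffix is conditioned by the final sound: -e when the stem ends in a voiceless consonant (*agfeneh*, *igot*); -oh when the stem ends in a voiced consonant (*onov*, *ulad*); -i when the stem ends in a vowel (*taevfo*, *opmu*, *tersa*).
The final sound of *mirowset* is /t/, which is a voiceless consonant, so the suffix is -e, giving *mirowsete*.

mirowsete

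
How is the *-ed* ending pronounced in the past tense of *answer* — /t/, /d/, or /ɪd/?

/d/

The stem *answer* ends in a voiced sound other than /d/.
The -ed suffix is realized as /ɪd/ after /t, d/; as /t/ after other voiceless consonants; and as /d/ after other voiced sounds.
So -ed on *answer* is pronounced /d/.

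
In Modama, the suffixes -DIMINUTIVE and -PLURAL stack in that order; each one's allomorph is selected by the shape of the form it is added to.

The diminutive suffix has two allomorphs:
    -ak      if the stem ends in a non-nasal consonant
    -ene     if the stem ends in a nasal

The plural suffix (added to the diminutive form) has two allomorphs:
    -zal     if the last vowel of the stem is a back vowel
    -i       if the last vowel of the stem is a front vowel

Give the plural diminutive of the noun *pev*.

pevakzal

*pev*: final consonant = /v/, non-nasal → -ak → *pevak*.
Since the last vowel of the diminutive form *pevak* is /a/ (a back vowel), it takes -zal, giving *pevakzal*.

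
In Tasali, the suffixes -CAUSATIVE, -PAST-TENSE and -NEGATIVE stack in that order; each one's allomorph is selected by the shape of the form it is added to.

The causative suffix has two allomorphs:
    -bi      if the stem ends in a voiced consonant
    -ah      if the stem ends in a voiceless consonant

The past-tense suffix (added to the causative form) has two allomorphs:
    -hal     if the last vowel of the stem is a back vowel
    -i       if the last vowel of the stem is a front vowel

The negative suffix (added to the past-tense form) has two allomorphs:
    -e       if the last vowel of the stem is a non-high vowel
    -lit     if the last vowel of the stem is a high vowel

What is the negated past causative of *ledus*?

*ledus* — final consonant /s/ (voiceless) → -ah → *ledusah*.
The last vowel of the causative form *ledusah* is /a/, which is a back vowel, so the past-tense suffix is -hal, giving *ledusahhal*.
The past-tense form *ledusahhal*: last vowel = /a/, a non-high vowel → -e → *ledusahhale*.

ledusahhale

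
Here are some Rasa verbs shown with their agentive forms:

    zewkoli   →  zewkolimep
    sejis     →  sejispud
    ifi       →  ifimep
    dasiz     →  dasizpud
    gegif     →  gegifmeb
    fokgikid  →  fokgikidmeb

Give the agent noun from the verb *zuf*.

The alternation tracks the final sound of the stem — -pud when the stem ends in a sibilant (*sejis*, *dasiz*); -meb when the stem ends in a non-sibilant consonant (*gegif*, *fokgikid*); -mep when the stem ends in a vowel (*zewkoli*, *ifi*).
*zuf*: final sound = /f/, a non-sibilant consonant → -meb → *zufmeb*.

zufmeb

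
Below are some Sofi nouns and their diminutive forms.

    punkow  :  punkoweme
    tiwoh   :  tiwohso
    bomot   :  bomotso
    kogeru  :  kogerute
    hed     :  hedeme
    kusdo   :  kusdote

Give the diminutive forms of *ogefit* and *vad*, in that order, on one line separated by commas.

The alternation tracks the final sound of the stem — -so when the stem ends in a voiceless consonant (*tiwoh*, *bomot*); -eme when the stem ends in a voiced consonant (*punkow*, *hed*); -te when the stem ends in a vowel (*kogeru*, *kusdo*).
*ogefit*: final sound = /t/, a voiceless consonant → -so → *ogefitso*.
*vad*: final sound = /d/, a voiced consonant → -eme → *vademe*.

ogefitso, vademe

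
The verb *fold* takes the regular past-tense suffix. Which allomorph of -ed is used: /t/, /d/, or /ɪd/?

/ɪd/

The stem *fold* ends in /t/ or /d/.
The -ed suffix is realized as /ɪd/ after /t, d/; as /t/ after other voiceless consonants; and as /d/ after other voiced sounds.
So -ed on *fold* is pronounced /ɪd/.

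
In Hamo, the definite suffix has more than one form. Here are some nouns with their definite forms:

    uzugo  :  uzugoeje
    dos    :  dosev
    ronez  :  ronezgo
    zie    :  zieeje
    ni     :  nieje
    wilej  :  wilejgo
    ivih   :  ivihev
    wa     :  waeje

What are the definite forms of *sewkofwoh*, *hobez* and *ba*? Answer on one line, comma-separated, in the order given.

The alternation tracks the final sound of the stem — -ev when the stem ends in a voiceless consonant (*dos*, *ivih*); -go when the stem ends in a voiced consonant (*ronez*, *wilej*); -eje when the stem ends in a vowel (*uzugo*, *zie*, *ni*, *wa*).
*sewkofwoh*: final sound = /h/, a voiceless consonant → -ev → *sewkofwohev*.
Since the final sound of *hobez* is /z/ (a voiced consonant), it takes -go, giving *hobezgo*.
*ba*: final sound = /a/, a vowel → -eje → *baeje*.

sewkofwohev, hobezgo, baeje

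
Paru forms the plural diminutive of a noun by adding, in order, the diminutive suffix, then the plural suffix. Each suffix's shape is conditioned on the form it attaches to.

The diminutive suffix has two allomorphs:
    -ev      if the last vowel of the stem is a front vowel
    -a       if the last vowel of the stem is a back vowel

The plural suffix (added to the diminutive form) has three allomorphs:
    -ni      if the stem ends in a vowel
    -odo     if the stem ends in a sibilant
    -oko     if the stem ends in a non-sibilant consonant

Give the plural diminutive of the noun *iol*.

The last vowel of *iol* is /o/, which is a back vowel, so the diminutive suffix is -a, giving *iola*.
The final sound of the diminutive form *iola* is /a/, which is a vowel, so the plural suffix is -ni, giving *iolani*.

iolani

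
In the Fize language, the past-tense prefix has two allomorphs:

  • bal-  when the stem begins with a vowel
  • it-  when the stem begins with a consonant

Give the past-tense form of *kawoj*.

The first sound of *kawoj* is /k/, which is a consonant, so the prefix is it-, giving *itkawoj*.

itkawoj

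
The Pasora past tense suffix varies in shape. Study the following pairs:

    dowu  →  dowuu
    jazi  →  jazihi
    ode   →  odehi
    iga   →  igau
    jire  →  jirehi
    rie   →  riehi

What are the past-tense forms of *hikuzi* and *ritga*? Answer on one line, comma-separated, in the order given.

The pattern is front/back vowel harmony: -hi when the last vowel of the stem is a front vowel (*jazi*, *ode*, *jire*, *rie*); -u when the last vowel of the stem is a back vowel (*dowu*, *iga*).
Since the last vowel of *hikuzi* is /i/ (a front vowel), it takes -hi, giving *hikuzihi*.
*ritga* — last vowel /a/ (a back vowel) → -u → *ritgau*.

hikuzihi, ritgau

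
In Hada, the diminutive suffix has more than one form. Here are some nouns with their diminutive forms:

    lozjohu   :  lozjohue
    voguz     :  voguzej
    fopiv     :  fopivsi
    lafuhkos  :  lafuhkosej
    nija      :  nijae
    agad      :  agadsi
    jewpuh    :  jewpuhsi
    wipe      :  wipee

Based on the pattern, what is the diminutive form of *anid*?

anidsi

The alternation tracks the final sound of the stem — -ej when the stem ends in a sibilant (*voguz*, *lafuhkos*); -si when the stem ends in a non-sibilant consonant (*fopiv*, *agad*, *jewpuh*); -e when the stem ends in a vowel (*lozjohu*, *nija*, *wipe*).
Since the final sound of *anid* is /d/ (a non-sibilant consonant), it takes -si, giving *anidsi*.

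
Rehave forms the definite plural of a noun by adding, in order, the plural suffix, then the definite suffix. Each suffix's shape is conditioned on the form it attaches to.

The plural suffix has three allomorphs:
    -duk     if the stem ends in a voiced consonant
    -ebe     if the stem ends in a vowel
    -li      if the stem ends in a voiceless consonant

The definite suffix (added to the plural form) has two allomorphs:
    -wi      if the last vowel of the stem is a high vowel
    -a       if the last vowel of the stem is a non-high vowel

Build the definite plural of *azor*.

The final sound of *azor* is /r/, which is a voiced consonant, so the plural suffix is -duk, giving *azorduk*.
The plural form *azorduk*: last vowel = /u/, a high vowel → -wi → *azordukwi*.

azordukwi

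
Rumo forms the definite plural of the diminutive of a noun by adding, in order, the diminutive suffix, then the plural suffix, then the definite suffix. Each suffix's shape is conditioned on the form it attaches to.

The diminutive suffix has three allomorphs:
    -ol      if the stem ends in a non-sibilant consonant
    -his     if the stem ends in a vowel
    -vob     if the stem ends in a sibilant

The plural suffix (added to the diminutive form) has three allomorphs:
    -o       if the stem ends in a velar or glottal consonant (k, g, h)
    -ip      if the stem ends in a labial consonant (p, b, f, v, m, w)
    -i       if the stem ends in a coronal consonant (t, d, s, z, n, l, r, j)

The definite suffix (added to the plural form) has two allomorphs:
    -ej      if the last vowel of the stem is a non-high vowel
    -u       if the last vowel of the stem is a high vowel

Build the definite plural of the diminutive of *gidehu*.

gidehuhisiu

*gidehu* — final sound /u/ (a vowel) → -his → *gidehuhis*.
Since the final consonant of the diminutive form *gidehuhis* is /s/ (coronal), it takes -i, giving *gidehuhisi*.
Since the last vowel of the plural form *gidehuhisi* is /i/ (a high vowel), it takes -u, giving *gidehuhisiu*.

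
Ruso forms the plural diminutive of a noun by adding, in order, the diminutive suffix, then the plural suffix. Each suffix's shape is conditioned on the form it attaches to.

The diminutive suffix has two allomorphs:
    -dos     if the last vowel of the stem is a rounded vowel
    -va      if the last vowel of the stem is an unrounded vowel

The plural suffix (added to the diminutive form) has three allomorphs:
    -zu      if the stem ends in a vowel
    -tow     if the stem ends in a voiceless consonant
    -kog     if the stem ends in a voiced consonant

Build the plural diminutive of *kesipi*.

kesipivazu

*kesipi* — last vowel /i/ (an unrounded vowel) → -va → *kesipiva*.
The final sound of the diminutive form *kesipiva* is /a/, which is a vowel, so the plural suffix is -zu, giving *kesipivazu*.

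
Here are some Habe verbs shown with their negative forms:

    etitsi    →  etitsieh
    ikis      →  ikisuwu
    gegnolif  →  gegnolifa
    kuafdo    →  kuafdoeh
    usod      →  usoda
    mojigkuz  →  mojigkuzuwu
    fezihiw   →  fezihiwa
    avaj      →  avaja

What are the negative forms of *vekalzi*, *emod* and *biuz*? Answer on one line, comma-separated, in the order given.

The pattern is sibilance of the final sound: -uwu when the stem ends in a sibilant (*ikis*, *mojigkuz*); -a when the stem ends in a non-sibilant consonant (*gegnolif*, *usod*, *fezihiw*, *avaj*); -eh when the stem ends in a vowel (*etitsi*, *kuafdo*).
The final sound of *vekalzi* is /i/, which is a vowel, so the suffix is -eh, giving *vekalzieh*.
Since the final sound of *emod* is /d/ (a non-sibilant consonant), it takes -a, giving *emoda*.
Since the final sound of *biuz* is /z/ (a sibilant), it takes -uwu, giving *biuzuwu*.

vekalzieh, emoda, biuzuwu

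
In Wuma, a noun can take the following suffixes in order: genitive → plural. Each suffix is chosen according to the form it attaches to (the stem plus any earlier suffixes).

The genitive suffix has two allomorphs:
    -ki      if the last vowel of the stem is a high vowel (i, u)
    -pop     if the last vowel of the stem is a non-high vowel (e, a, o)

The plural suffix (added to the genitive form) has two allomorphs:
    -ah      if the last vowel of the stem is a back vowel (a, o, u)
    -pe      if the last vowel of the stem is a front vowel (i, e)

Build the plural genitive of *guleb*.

The last vowel of *guleb* is /e/, which is a non-high vowel, so the genitive suffix is -pop, giving *gulebpop*.
The genitive form *gulebpop*: last vowel = /o/, a back vowel → -ah → *gulebpopah*.

gulebpopah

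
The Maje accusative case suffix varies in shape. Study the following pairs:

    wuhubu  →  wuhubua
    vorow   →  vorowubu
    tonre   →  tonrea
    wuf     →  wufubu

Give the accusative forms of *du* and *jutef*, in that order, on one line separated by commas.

dua, jutefubu

The alternation tracks the final sound of the stem — -ubu when the stem ends in a consonant (*vorow*, *wuf*); -a when the stem ends in a vowel (*wuhubu*, *tonre*).
The final sound of *du* is /u/, which is a vowel, so the suffix is -a, giving *dua*.
*jutef* — final sound /f/ (a consonant) → -ubu → *jutefubu*.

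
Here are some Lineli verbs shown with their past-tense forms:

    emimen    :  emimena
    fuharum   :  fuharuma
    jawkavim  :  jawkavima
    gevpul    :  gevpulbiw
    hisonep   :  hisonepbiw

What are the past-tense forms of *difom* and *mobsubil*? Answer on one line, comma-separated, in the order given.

difoma, mobsubilbiw

The pattern is nasality of the final consonant: -a when the stem ends in a nasal (*emimen*, *fuharum*, *jawkavim*); -biw when the stem ends in a non-nasal consonant (*gevpul*, *hisonep*).
*difom*: final consonant = /m/, a nasal → -a → *difoma*.
*mobsubil*: final consonant = /l/, non-nasal → -biw → *mobsubilbiw*.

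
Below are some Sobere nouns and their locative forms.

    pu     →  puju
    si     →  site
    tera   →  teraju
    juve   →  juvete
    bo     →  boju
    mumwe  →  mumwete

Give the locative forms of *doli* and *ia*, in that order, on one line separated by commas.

Looking at the last vowel of each stem: -te when the last vowel of the stem is a front vowel (*si*, *juve*, *mumwe*); -ju when the last vowel of the stem is a back vowel (*pu*, *tera*, *bo*).
*doli*: last vowel = /i/, a front vowel → -te → *dolite*.
*ia* — last vowel /a/ (a back vowel) → -ju → *iaju*.

dolite, iaju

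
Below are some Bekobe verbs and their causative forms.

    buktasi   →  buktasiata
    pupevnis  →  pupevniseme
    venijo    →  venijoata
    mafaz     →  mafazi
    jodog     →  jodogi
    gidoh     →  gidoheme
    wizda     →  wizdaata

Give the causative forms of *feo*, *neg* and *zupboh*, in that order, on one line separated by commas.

The pattern is voicing of the final sound: -eme when the stem ends in a voiceless consonant (*pupevnis*, *gidoh*); -i when the stem ends in a voiced consonant (*mafaz*, *jodog*); -ata when the stem ends in a vowel (*buktasi*, *venijo*, *wizda*).
Since the final sound of *feo* is /o/ (a vowel), it takes -ata, giving *feoata*.
*neg* — final sound /g/ (a voiced consonant) → -i → *negi*.
*zupboh*: final sound = /h/, a voiceless consonant → -eme → *zupboheme*.

feoata, negi, zupboheme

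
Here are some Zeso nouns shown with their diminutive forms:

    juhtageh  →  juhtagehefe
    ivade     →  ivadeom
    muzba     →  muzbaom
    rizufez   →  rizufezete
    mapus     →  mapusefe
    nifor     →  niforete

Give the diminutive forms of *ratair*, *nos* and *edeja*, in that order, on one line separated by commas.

ratairete, nosefe, edejaom

The pattern is voicing of the final sound: -efe when the stem ends in a voiceless consonant (*juhtageh*, *mapus*); -ete when the stem ends in a voiced consonant (*rizufez*, *nifor*); -om when the stem ends in a vowel (*ivade*, *muzba*).
The final sound of *ratair* is /r/, which is a voiced consonant, so the suffix is -ete, giving *ratairete*.
*nos* — final sound /s/ (a voiceless consonant) → -efe → *nosefe*.
*edeja*: final sound = /a/, a vowel → -om → *edejaom*.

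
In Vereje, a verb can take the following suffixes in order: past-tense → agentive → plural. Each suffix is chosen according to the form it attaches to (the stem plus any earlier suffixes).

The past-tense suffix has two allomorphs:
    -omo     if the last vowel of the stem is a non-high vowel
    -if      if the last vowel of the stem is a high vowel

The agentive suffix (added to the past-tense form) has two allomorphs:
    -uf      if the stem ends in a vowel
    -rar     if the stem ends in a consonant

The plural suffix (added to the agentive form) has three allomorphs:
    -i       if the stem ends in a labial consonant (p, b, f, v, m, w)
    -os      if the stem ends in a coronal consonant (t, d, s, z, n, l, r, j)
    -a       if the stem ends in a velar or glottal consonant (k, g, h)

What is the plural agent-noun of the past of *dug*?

dugifraros

*dug*: last vowel = /u/, a high vowel → -if → *dugif*.
Since the final sound of the past-tense form *dugif* is /f/ (a consonant), it takes -rar, giving *dugifrar*.
The final consonant of the agentive form *dugifrar* is /r/, which is coronal, so the plural suffix is -os, giving *dugifraros*.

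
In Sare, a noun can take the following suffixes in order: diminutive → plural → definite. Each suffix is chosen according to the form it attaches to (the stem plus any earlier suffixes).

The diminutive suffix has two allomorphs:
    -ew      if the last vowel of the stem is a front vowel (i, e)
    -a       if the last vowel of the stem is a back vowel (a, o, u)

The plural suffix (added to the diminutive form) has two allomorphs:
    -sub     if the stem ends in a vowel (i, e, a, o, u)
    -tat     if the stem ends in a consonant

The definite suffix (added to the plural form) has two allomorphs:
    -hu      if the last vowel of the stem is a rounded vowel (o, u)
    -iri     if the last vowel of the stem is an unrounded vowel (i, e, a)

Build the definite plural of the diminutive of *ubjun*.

Since the last vowel of *ubjun* is /u/ (a back vowel), it takes -a, giving *ubjuna*.
The diminutive form *ubjuna*: final sound = /a/, a vowel → -sub → *ubjunasub*.
The plural form *ubjunasub*: last vowel = /u/, a rounded vowel → -hu → *ubjunasubhu*.

ubjunasubhu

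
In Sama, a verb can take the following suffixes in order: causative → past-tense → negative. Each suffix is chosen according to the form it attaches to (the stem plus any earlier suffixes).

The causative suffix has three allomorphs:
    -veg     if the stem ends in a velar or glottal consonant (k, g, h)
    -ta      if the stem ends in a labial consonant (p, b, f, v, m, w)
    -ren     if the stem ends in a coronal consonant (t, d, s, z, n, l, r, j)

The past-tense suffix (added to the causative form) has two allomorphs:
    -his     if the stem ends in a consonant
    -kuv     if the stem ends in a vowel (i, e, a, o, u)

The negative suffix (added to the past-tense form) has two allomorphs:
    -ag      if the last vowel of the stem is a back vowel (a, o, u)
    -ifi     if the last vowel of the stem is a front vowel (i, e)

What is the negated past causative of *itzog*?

itzogveghisifi

The final consonant of *itzog* is /g/, which is velar/glottal, so the causative suffix is -veg, giving *itzogveg*.
The final sound of the causative form *itzogveg* is /g/, which is a consonant, so the past-tense suffix is -his, giving *itzogveghis*.
The last vowel of the past-tense form *itzogveghis* is /i/, which is a front vowel, so the negative suffix is -ifi, giving *itzogveghisifi*.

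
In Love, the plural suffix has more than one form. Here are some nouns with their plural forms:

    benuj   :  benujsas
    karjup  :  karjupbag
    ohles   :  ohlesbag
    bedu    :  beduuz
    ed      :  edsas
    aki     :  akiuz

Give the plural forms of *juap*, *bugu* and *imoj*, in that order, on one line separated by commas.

The pattern is voicing of the final sound: -bag when the stem ends in a voiceless consonant (*karjup*, *ohles*); -sas when the stem ends in a voiced consonant (*benuj*, *ed*); -uz when the stem ends in a vowel (*bedu*, *aki*).
The final sound of *juap* is /p/, which is a voiceless consonant, so the suffix is -bag, giving *juapbag*.
The final sound of *bugu* is /u/, which is a vowel, so the suffix is -uz, giving *buguuz*.
*imoj*: final sound = /j/, a voiced consonant → -sas → *imojsas*.

juapbag, buguuz, imojsas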